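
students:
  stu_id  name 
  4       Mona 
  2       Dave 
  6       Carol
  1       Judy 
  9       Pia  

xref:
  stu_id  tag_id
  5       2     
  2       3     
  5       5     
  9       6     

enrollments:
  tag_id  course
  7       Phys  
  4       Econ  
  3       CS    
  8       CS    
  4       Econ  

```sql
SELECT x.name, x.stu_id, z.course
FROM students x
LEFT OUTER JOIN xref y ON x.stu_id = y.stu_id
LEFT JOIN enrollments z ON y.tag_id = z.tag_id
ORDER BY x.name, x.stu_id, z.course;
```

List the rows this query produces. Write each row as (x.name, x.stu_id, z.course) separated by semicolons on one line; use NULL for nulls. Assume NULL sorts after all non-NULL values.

(Carol, 6, NULL); (Dave, 2, CS); (Judy, 1, NULL); (Mona, 4, NULL); (Pia, 9, NULL)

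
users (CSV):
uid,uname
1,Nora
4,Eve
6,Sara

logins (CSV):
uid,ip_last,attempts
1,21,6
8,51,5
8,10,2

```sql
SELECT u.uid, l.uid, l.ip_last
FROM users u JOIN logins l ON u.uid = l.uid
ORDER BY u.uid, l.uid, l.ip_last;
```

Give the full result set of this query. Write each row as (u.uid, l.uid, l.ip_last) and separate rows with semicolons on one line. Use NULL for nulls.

INNER JOIN keeps only pairs where the ON condition holds.
Matching on u.uid = l.uid.
Matched pairs: 1.

(1, 1, 21)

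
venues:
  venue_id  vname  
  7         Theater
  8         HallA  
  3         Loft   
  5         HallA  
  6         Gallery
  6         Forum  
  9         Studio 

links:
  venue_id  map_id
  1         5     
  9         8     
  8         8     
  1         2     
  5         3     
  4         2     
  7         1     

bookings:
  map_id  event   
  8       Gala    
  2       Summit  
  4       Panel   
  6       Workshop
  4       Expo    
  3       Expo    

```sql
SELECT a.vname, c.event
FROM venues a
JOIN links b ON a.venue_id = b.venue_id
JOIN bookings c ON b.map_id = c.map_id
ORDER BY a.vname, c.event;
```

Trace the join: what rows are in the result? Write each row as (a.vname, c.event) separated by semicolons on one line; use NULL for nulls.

Evaluate left to right. First `venues a INNER JOIN links b` on venue_id: 4 row(s).
Then INNER JOIN `bookings c` on map_id: keep only rows whose b.map_id appears in c.

(HallA, Expo); (HallA, Gala); (Studio, Gala)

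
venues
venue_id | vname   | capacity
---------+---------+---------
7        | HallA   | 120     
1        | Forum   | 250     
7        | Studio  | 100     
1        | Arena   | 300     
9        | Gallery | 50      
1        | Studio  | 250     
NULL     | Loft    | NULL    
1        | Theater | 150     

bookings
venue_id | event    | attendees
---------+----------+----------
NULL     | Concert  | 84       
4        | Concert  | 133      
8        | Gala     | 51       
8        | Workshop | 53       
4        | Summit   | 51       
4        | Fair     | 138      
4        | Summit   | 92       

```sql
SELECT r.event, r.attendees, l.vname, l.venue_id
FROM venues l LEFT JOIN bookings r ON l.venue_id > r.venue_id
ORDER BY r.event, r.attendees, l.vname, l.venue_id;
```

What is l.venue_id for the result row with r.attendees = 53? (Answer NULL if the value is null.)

9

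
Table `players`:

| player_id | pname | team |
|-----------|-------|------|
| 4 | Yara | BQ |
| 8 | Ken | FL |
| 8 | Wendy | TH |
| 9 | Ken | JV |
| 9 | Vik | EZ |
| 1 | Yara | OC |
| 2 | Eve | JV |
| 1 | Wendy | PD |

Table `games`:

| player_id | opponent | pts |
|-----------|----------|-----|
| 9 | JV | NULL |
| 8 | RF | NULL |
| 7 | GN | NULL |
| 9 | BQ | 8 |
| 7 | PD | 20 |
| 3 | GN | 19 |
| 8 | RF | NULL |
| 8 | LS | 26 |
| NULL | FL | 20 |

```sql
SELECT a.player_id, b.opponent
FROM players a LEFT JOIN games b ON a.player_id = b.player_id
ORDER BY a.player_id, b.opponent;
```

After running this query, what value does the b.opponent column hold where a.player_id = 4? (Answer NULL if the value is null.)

LEFT JOIN keeps every row from `players`; unmatched rows get NULL for `games`'s columns.
Matching on a.player_id = b.player_id. A NULL in a compared column never satisfies the condition.
Matched pairs: 10; unmatched a rows kept: 4.

NULL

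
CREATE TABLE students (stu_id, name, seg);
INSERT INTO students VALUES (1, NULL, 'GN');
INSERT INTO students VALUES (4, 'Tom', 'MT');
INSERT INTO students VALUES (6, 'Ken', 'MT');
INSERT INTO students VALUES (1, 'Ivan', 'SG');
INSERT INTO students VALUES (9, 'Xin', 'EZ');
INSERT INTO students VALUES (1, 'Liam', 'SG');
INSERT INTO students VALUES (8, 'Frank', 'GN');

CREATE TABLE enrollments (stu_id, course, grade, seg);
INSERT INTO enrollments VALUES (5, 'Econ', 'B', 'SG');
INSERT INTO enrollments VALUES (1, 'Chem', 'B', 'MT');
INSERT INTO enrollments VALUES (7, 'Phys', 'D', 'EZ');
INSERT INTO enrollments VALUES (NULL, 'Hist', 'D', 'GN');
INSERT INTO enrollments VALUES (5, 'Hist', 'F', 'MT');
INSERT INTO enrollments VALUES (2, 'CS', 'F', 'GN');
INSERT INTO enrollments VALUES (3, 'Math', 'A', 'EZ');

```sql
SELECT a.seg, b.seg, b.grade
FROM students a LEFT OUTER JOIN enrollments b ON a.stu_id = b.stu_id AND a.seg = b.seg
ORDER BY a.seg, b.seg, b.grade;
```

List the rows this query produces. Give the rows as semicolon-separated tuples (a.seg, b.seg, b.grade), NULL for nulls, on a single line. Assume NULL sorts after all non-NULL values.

LEFT JOIN keeps every row from `students`; unmatched rows get NULL for `enrollments`'s columns.
Matching on a.stu_id = b.stu_id AND a.seg = b.seg. A NULL in a compared column never satisfies the condition.
- stu_id=1, seg=GN: no b row matches, row kept with b columns NULL.
- stu_id=4, seg=MT: no b row matches, row kept with b columns NULL.
- stu_id=6, seg=MT: no b row matches, row kept with b columns NULL.
- stu_id=1, seg=SG: no b row matches, row kept with b columns NULL.
- stu_id=9, seg=EZ: no b row matches, row kept with b columns NULL.
- stu_id=1, seg=SG: no b row matches, row kept with b columns NULL.
- stu_id=8, seg=GN: no b row matches, row kept with b columns NULL.
After projecting and ordering:
a.seg | b.seg | b.grade
EZ | NULL | NULL
GN | NULL | NULL
GN | NULL | NULL
MT | NULL | NULL
MT | NULL | NULL
SG | NULL | NULL
SG | NULL | NULL

(EZ, NULL, NULL); (GN, NULL, NULL); (GN, NULL, NULL); (MT, NULL, NULL); (MT, NULL, NULL); (SG, NULL, NULL); (SG, NULL, NULL)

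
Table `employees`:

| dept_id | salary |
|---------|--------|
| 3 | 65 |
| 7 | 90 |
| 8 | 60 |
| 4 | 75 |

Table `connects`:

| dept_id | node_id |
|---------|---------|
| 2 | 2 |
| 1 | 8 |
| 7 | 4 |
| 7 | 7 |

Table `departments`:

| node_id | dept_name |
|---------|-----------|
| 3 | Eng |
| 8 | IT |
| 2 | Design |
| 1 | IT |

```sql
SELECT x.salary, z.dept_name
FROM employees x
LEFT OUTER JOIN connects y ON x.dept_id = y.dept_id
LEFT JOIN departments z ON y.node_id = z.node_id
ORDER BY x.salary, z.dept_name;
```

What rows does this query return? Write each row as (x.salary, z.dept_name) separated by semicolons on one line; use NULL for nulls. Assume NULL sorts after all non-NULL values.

(60, NULL); (65, NULL); (75, NULL); (90, NULL); (90, NULL)

Joins associate left-to-right: employees LEFT JOIN connects on dept_id gives 5 intermediate row(s).
Then LEFT JOIN `departments z` on node_id: each of those 5 rows is kept; rows whose y.node_id has no match in z get NULL for z's columns.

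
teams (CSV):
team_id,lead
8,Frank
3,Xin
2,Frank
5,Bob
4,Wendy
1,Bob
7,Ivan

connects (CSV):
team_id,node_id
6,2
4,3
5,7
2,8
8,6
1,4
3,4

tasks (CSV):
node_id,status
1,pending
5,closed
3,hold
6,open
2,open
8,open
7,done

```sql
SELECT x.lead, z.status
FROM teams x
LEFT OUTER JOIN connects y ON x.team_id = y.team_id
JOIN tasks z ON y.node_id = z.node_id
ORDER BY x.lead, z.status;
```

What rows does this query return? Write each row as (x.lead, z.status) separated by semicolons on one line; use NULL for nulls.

Evaluate left to right. First `teams x LEFT JOIN connects y` on team_id: 7 row(s).
Then INNER JOIN `tasks z` on node_id: keep only rows whose y.node_id appears in z.

(Bob, done); (Frank, open); (Frank, open); (Wendy, hold)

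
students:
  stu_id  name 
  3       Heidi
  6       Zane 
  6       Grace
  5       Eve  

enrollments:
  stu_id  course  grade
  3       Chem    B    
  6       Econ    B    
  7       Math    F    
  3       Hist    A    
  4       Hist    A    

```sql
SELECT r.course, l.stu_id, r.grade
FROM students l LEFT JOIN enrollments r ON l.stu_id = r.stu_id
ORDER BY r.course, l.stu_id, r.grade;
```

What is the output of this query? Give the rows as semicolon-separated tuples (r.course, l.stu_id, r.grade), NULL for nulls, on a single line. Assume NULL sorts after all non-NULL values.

(Chem, 3, B); (Econ, 6, B); (Econ, 6, B); (Hist, 3, A); (NULL, 5, NULL)

LEFT JOIN keeps every row from `students`; unmatched rows get NULL for `enrollments`'s columns.
Matching on l.stu_id = r.stu_id.
Matched pairs: 4; unmatched l rows kept: 1.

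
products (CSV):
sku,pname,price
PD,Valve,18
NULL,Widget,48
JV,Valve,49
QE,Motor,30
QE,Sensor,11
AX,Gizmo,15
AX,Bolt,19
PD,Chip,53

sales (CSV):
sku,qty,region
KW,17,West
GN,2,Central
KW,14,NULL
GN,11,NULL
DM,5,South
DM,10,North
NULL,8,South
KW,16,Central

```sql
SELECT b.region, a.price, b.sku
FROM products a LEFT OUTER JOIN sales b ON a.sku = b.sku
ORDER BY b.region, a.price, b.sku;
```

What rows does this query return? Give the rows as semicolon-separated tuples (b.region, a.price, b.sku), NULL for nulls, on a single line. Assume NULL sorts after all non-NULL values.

(NULL, 11, NULL); (NULL, 15, NULL); (NULL, 18, NULL); (NULL, 19, NULL); (NULL, 30, NULL); (NULL, 48, NULL); (NULL, 49, NULL); (NULL, 53, NULL)

LEFT JOIN keeps every row from `products`; unmatched rows get NULL for `sales`'s columns.
Matching on a.sku = b.sku. A NULL in a compared column never satisfies the condition.
Matched pairs: 0; unmatched a rows kept: 8.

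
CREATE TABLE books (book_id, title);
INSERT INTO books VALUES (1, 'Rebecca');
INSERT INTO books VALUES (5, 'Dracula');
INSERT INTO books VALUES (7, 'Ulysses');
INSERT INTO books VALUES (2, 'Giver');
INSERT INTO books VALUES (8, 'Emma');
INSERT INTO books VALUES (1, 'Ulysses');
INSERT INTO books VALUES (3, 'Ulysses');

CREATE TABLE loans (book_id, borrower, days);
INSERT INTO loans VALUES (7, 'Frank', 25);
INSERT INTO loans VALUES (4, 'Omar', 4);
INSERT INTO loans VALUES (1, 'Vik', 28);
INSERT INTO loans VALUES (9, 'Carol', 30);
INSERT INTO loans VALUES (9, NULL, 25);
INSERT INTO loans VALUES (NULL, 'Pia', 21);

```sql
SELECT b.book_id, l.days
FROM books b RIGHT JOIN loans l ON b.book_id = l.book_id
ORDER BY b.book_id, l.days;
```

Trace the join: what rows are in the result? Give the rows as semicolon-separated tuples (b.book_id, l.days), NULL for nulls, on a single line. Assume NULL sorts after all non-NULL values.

RIGHT JOIN keeps every row from `loans`; unmatched rows get NULL for `books`'s columns.
Matching on b.book_id = l.book_id. A NULL in a compared column never satisfies the condition.
- b (book_id=1) pairs with 1 row(s) of l.
- b (book_id=5) has no partner in l.
- b (book_id=7) pairs with 1 row(s) of l.
- b (book_id=2) has no partner in l.
- b (book_id=8) has no partner in l.
- b (book_id=1) pairs with 1 row(s) of l.
- b (book_id=3) has no partner in l.
- plus 4 unmatched l row(s), each kept with NULL b columns.
After projecting and ordering:
b.book_id | l.days
1 | 28
1 | 28
7 | 25
NULL | 4
NULL | 21
NULL | 25
NULL | 30

(1, 28); (1, 28); (7, 25); (NULL, 4); (NULL, 21); (NULL, 25); (NULL, 30)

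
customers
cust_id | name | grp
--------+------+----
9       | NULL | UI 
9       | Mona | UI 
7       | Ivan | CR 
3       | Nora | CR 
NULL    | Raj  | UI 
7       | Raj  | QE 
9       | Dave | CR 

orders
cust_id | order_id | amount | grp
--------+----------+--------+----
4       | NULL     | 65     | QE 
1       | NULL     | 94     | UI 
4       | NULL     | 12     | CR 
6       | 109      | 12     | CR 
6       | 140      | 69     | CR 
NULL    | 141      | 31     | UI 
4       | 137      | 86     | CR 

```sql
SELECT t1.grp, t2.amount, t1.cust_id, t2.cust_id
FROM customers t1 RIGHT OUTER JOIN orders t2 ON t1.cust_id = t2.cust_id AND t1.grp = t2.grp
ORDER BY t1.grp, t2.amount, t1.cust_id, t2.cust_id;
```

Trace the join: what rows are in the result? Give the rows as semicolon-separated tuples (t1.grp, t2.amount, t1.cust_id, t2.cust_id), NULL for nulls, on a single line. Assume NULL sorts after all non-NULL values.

RIGHT JOIN keeps every row from `orders`; unmatched rows get NULL for `customers`'s columns.
Matching on t1.cust_id = t2.cust_id AND t1.grp = t2.grp. A NULL in a compared column never satisfies the condition.
- t1[0] cust_id=9, grp=UI → no match.
- t1[1] cust_id=9, grp=UI → no match.
- t1[2] cust_id=7, grp=CR → no match.
- t1[3] cust_id=3, grp=CR → no match.
- t1[4] cust_id=NULL, grp=UI → no match.
- t1[5] cust_id=7, grp=QE → no match.
- t1[6] cust_id=9, grp=CR → no match.
- plus 7 unmatched t2 row(s), each kept with NULL t1 columns.
After projecting and ordering:
t1.grp | t2.amount | t1.cust_id | t2.cust_id
NULL | 12 | NULL | 4
NULL | 12 | NULL | 6
NULL | 31 | NULL | NULL
NULL | 65 | NULL | 4
NULL | 69 | NULL | 6
NULL | 86 | NULL | 4
NULL | 94 | NULL | 1

(NULL, 12, NULL, 4); (NULL, 12, NULL, 6); (NULL, 31, NULL, NULL); (NULL, 65, NULL, 4); (NULL, 69, NULL, 6); (NULL, 86, NULL, 4); (NULL, 94, NULL, 1)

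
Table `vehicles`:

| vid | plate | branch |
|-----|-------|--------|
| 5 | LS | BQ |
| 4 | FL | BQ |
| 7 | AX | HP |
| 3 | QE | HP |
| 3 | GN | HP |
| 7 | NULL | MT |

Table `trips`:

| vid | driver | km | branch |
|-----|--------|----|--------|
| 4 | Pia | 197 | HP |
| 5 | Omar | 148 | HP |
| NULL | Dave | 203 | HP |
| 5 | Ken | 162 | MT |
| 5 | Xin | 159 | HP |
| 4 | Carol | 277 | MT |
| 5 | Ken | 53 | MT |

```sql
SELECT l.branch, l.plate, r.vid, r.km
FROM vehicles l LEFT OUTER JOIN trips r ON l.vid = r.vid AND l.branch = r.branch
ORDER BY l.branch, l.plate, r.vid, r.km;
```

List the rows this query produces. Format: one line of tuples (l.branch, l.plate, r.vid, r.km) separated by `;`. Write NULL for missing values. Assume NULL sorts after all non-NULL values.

LEFT JOIN keeps every row from `vehicles`; unmatched rows get NULL for `trips`'s columns.
Matching on l.vid = r.vid AND l.branch = r.branch. A NULL in a compared column never satisfies the condition.
- l (vid=5, branch=BQ) has no partner → padded with NULL.
- l (vid=4, branch=BQ) has no partner → padded with NULL.
- l (vid=7, branch=HP) has no partner → padded with NULL.
- l (vid=3, branch=HP) has no partner → padded with NULL.
- l (vid=3, branch=HP) has no partner → padded with NULL.
- l (vid=7, branch=MT) has no partner → padded with NULL.
After projecting and ordering:
l.branch | l.plate | r.vid | r.km
BQ | FL | NULL | NULL
BQ | LS | NULL | NULL
HP | AX | NULL | NULL
HP | GN | NULL | NULL
HP | QE | NULL | NULL
MT | NULL | NULL | NULL

(BQ, FL, NULL, NULL); (BQ, LS, NULL, NULL); (HP, AX, NULL, NULL); (HP, GN, NULL, NULL); (HP, QE, NULL, NULL); (MT, NULL, NULL, NULL)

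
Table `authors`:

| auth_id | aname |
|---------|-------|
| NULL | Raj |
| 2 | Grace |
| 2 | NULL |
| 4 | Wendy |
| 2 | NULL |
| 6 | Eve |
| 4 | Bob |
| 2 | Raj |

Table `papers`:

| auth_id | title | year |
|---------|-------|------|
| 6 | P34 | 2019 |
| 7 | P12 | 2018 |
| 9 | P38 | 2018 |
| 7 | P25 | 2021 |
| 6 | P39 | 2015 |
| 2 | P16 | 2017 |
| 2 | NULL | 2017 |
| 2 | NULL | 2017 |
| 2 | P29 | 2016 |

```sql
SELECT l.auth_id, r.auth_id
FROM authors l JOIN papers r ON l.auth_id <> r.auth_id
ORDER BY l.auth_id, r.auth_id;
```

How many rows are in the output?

INNER JOIN keeps only pairs where the ON condition holds.
Matching on l.auth_id <> r.auth_id. A NULL in a compared column never satisfies the condition.
- auth_id=NULL: no matching r row, dropped.
- auth_id=2: 5 matching r row(s), so 5 row(s) emitted.
- auth_id=2: 5 matching r row(s), so 5 row(s) emitted.
- auth_id=4: 9 matching r row(s), so 9 row(s) emitted.
- auth_id=2: 5 matching r row(s), so 5 row(s) emitted.
- auth_id=6: 7 matching r row(s), so 7 row(s) emitted.
- auth_id=4: 9 matching r row(s), so 9 row(s) emitted.
- auth_id=2: 5 matching r row(s), so 5 row(s) emitted.
Total: 45 rows.

45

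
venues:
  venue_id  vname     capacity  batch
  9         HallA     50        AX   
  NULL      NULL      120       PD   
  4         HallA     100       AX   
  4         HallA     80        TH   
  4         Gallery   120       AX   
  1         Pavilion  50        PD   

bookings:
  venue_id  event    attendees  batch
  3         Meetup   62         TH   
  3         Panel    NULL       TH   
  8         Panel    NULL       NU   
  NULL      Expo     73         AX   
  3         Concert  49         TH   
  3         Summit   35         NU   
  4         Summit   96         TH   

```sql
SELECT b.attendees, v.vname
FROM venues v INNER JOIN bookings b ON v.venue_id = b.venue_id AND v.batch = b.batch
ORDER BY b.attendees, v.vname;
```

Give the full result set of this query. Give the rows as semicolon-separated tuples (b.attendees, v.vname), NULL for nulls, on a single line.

(96, HallA)

INNER JOIN keeps only pairs where the ON condition holds.
Matching on v.venue_id = b.venue_id AND v.batch = b.batch. A NULL in a compared column never satisfies the condition.
Matched pairs: 1.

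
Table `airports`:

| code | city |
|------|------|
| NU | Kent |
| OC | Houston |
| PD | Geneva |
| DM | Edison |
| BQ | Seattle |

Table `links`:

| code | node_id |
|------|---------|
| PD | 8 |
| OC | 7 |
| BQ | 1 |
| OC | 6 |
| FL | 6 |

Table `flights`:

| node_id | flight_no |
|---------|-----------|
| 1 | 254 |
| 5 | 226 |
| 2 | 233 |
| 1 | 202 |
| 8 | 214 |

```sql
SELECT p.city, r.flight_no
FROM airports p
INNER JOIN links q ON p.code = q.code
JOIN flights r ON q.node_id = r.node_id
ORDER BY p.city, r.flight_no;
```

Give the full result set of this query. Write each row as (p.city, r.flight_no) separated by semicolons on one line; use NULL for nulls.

(Geneva, 214); (Seattle, 202); (Seattle, 254)

Joins associate left-to-right: airports INNER JOIN links on code gives 4 intermediate row(s).
Then INNER JOIN `flights r` on node_id: keep only rows whose q.node_id appears in r.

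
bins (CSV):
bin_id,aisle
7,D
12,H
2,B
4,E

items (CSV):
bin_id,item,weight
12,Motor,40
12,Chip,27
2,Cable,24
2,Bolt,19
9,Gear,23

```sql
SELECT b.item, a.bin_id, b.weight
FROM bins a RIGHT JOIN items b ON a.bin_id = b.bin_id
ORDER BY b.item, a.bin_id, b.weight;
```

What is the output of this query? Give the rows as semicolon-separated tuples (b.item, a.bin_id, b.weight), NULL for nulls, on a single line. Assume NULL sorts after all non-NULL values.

(Bolt, 2, 19); (Cable, 2, 24); (Chip, 12, 27); (Gear, NULL, 23); (Motor, 12, 40)

RIGHT JOIN keeps every row from `items`; unmatched rows get NULL for `bins`'s columns.
Matching on a.bin_id = b.bin_id.
- a (bin_id=7) has no partner in b.
- a (bin_id=12) pairs with 2 row(s) of b.
- a (bin_id=2) pairs with 2 row(s) of b.
- a (bin_id=4) has no partner in b.
- 1 b row(s) had no a match → kept, a columns NULL.
After projecting and ordering:
b.item | a.bin_id | b.weight
Bolt | 2 | 19
Cable | 2 | 24
Chip | 12 | 27
Gear | NULL | 23
Motor | 12 | 40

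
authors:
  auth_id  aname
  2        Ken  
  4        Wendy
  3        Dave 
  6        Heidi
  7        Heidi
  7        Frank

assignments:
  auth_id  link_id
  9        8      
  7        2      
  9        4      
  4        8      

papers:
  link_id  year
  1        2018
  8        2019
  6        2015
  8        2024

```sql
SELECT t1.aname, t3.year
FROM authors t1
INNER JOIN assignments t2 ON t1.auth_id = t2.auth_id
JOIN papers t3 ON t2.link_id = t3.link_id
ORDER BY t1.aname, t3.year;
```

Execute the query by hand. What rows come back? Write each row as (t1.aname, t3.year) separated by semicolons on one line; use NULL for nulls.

(Wendy, 2019); (Wendy, 2024)

Joins associate left-to-right: authors INNER JOIN assignments on auth_id gives 3 intermediate row(s).
Then INNER JOIN `papers t3` on link_id: keep only rows whose t2.link_id appears in t3.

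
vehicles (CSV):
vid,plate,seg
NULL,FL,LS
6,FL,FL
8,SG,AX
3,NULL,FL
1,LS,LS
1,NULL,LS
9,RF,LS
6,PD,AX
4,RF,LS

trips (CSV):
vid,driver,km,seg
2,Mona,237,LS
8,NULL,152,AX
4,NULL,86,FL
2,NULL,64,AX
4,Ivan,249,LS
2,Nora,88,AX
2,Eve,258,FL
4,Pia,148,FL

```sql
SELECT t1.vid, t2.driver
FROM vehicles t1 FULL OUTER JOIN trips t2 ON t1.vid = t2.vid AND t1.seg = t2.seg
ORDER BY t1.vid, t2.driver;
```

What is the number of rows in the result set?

15

FULL OUTER JOIN keeps every row from both sides; unmatched rows get NULL for the other side's columns.
Matching on t1.vid = t2.vid AND t1.seg = t2.seg. A NULL in a compared column never satisfies the condition.
- t1 (vid=NULL, seg=LS) has no partner → padded with NULL.
- t1 (vid=6, seg=FL) has no partner → padded with NULL.
- t1 (vid=8, seg=AX) pairs with 1 row(s) of t2.
- t1 (vid=3, seg=FL) has no partner → padded with NULL.
- t1 (vid=1, seg=LS) has no partner → padded with NULL.
- t1 (vid=1, seg=LS) has no partner → padded with NULL.
- t1 (vid=9, seg=LS) has no partner → padded with NULL.
- t1 (vid=6, seg=AX) has no partner → padded with NULL.
- t1 (vid=4, seg=LS) pairs with 1 row(s) of t2.
- plus 6 unmatched t2 row(s), each kept with NULL t1 columns.
Total: 2 matched + 13 padded = 15 rows.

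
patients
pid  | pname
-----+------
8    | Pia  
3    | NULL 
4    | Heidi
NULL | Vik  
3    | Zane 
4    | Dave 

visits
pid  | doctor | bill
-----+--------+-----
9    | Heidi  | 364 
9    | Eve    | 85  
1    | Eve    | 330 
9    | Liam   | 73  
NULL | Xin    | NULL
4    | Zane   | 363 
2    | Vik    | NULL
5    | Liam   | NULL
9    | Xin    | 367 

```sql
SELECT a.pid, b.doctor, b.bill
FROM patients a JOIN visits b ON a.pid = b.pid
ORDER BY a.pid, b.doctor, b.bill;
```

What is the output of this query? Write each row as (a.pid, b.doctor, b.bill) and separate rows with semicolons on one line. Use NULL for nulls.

(4, Zane, 363); (4, Zane, 363)

INNER JOIN keeps only pairs where the ON condition holds.
Matching on a.pid = b.pid. A NULL in a compared column never satisfies the condition.
- a (pid=8) has no partner → excluded.
- a (pid=3) has no partner → excluded.
- a (pid=4) pairs with 1 row(s) of b.
- a (pid=NULL) has no partner → excluded.
- a (pid=3) has no partner → excluded.
- a (pid=4) pairs with 1 row(s) of b.
After projecting and ordering:
a.pid | b.doctor | b.bill
4 | Zane | 363
4 | Zane | 363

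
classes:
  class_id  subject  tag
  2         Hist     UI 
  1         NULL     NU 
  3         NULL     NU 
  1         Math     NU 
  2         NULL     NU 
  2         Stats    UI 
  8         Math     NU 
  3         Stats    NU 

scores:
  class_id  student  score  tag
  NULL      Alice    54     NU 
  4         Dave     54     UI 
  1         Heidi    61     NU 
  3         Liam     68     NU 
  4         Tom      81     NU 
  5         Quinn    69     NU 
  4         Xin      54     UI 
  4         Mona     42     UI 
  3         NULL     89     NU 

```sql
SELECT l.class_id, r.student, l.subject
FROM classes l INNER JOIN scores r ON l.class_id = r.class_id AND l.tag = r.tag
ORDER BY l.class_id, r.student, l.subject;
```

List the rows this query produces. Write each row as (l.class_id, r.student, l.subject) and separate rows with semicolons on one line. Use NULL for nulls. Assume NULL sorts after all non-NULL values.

(1, Heidi, Math); (1, Heidi, NULL); (3, Liam, Stats); (3, Liam, NULL); (3, NULL, Stats); (3, NULL, NULL)

INNER JOIN keeps only pairs where the ON condition holds.
Matching on l.class_id = r.class_id AND l.tag = r.tag. A NULL in a compared column never satisfies the condition.
- class_id=2, tag=UI: no matching r row, dropped.
- class_id=1, tag=NU: 1 matching r row(s), so 1 row(s) emitted.
- class_id=3, tag=NU: 2 matching r row(s), so 2 row(s) emitted.
- class_id=1, tag=NU: 1 matching r row(s), so 1 row(s) emitted.
- class_id=2, tag=NU: no matching r row, dropped.
- class_id=2, tag=UI: no matching r row, dropped.
- class_id=8, tag=NU: no matching r row, dropped.
- class_id=3, tag=NU: 2 matching r row(s), so 2 row(s) emitted.
After projecting and ordering:
l.class_id | r.student | l.subject
1 | Heidi | Math
1 | Heidi | NULL
3 | Liam | Stats
3 | Liam | NULL
3 | NULL | Stats
3 | NULL | NULL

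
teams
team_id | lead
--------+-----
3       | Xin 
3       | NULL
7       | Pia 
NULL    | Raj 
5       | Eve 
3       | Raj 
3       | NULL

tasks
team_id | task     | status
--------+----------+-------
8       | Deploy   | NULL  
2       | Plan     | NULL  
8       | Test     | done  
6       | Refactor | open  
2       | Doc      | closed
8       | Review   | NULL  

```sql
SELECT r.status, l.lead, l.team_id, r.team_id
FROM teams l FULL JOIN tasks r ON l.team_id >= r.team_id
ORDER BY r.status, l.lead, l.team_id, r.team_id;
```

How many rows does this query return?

17

FULL OUTER JOIN keeps every row from both sides; unmatched rows get NULL for the other side's columns.
Matching on l.team_id >= r.team_id. A NULL in a compared column never satisfies the condition.
Matched pairs: 13; unmatched l rows kept: 1; unmatched r rows kept: 3.
Total: 13 matched + 4 padded = 17 rows.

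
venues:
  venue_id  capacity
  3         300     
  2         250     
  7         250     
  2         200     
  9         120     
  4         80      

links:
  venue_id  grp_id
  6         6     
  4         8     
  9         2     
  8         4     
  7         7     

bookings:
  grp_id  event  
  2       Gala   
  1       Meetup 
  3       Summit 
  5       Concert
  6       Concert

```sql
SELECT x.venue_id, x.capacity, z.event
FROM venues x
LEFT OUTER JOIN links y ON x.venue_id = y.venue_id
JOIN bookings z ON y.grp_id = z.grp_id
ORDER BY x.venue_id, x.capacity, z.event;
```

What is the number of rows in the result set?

1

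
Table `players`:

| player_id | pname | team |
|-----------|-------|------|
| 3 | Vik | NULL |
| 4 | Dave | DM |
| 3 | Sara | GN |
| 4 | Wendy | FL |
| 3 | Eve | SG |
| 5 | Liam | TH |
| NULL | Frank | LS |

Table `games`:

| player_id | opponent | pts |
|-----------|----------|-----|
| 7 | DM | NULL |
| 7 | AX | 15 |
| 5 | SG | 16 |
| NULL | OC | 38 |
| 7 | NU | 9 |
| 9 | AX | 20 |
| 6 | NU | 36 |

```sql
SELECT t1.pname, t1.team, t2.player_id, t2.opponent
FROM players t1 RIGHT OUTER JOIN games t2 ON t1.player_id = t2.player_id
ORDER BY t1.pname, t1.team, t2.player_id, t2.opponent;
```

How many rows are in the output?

7

RIGHT JOIN keeps every row from `games`; unmatched rows get NULL for `players`'s columns.
Matching on t1.player_id = t2.player_id. A NULL in a compared column never satisfies the condition.
- t1 (player_id=3) has no partner in t2.
- t1 (player_id=4) has no partner in t2.
- t1 (player_id=3) has no partner in t2.
- t1 (player_id=4) has no partner in t2.
- t1 (player_id=3) has no partner in t2.
- t1 (player_id=5) pairs with 1 row(s) of t2.
- t1 (player_id=NULL) has no partner in t2.
- 6 t2 row(s) had no t1 match → kept, t1 columns NULL.
Total: 1 matched + 6 padded = 7 rows.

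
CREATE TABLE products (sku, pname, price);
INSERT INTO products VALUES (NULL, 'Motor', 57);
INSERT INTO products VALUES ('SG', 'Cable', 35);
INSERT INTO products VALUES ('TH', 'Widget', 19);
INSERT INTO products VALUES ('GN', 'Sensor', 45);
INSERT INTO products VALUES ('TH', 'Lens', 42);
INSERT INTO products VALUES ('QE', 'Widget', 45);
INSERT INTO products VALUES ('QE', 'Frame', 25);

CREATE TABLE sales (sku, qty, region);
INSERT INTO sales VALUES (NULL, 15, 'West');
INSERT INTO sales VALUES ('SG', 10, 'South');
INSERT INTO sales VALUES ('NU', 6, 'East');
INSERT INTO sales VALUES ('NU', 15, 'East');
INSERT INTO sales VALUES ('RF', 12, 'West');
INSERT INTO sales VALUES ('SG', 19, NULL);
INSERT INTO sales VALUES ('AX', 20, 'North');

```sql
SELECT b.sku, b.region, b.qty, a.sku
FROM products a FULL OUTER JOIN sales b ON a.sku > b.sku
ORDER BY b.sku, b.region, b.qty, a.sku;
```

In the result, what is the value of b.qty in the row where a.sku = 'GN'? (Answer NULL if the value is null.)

20

FULL OUTER JOIN keeps every row from both sides; unmatched rows get NULL for the other side's columns.
Matching on a.sku > b.sku. A NULL in a compared column never satisfies the condition.
- a row (sku=NULL): no match → kept, b columns NULL.
- a row (sku=SG): matches 4 b row(s) → 4 output row(s).
- a row (sku=TH): matches 6 b row(s) → 6 output row(s).
- a row (sku=GN): matches 1 b row(s) → 1 output row(s).
- a row (sku=TH): matches 6 b row(s) → 6 output row(s).
- a row (sku=QE): matches 3 b row(s) → 3 output row(s).
- a row (sku=QE): matches 3 b row(s) → 3 output row(s).
- plus 1 unmatched b row(s), each kept with NULL a columns.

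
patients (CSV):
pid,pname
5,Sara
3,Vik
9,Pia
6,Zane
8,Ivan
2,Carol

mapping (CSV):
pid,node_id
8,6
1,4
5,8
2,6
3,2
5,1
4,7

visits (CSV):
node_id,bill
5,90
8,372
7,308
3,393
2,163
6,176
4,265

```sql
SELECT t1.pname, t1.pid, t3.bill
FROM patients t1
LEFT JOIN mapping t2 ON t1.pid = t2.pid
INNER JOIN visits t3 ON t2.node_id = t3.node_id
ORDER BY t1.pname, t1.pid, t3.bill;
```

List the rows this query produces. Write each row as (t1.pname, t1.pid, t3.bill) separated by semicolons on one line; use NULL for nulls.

(Carol, 2, 176); (Ivan, 8, 176); (Sara, 5, 372); (Vik, 3, 163)

Evaluate left to right. First `patients t1 LEFT JOIN mapping t2` on pid: 7 row(s).
Then INNER JOIN `visits t3` on node_id: keep only rows whose t2.node_id appears in t3.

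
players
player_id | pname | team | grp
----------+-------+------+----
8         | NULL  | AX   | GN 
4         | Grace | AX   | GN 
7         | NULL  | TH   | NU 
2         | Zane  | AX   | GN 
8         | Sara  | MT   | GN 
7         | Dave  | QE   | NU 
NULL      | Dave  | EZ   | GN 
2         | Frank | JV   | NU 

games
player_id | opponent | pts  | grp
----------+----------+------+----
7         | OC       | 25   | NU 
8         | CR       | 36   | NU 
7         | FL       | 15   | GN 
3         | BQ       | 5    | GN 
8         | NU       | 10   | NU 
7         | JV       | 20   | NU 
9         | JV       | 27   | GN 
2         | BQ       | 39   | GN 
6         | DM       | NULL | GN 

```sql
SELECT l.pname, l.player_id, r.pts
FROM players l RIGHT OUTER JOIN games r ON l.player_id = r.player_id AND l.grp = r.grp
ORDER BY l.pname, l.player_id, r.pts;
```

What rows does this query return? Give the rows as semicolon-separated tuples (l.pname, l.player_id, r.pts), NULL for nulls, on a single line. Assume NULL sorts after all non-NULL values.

RIGHT JOIN keeps every row from `games`; unmatched rows get NULL for `players`'s columns.
Matching on l.player_id = r.player_id AND l.grp = r.grp. A NULL in a compared column never satisfies the condition.
- l[0] player_id=8, grp=GN → no match.
- l[1] player_id=4, grp=GN → no match.
- l[2] player_id=7, grp=NU → 2 match(es) in r → 2 row(s).
- l[3] player_id=2, grp=GN → 1 match(es) in r → 1 row(s).
- l[4] player_id=8, grp=GN → no match.
- l[5] player_id=7, grp=NU → 2 match(es) in r → 2 row(s).
- l[6] player_id=NULL, grp=GN → no match.
- l[7] player_id=2, grp=NU → no match.
- 6 r row(s) had no l match → kept, l columns NULL.

(Dave, 7, 20); (Dave, 7, 25); (Zane, 2, 39); (NULL, 7, 20); (NULL, 7, 25); (NULL, NULL, 5); (NULL, NULL, 10); (NULL, NULL, 15); (NULL, NULL, 27); (NULL, NULL, 36); (NULL, NULL, NULL)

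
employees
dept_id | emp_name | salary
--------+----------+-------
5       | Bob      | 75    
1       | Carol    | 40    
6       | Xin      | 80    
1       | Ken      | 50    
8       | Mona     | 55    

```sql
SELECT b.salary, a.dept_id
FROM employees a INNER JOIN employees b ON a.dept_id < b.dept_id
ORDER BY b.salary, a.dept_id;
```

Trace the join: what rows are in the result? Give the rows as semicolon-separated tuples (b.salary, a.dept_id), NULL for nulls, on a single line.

(55, 1); (55, 1); (55, 5); (55, 6); (75, 1); (75, 1); (80, 1); (80, 1); (80, 5)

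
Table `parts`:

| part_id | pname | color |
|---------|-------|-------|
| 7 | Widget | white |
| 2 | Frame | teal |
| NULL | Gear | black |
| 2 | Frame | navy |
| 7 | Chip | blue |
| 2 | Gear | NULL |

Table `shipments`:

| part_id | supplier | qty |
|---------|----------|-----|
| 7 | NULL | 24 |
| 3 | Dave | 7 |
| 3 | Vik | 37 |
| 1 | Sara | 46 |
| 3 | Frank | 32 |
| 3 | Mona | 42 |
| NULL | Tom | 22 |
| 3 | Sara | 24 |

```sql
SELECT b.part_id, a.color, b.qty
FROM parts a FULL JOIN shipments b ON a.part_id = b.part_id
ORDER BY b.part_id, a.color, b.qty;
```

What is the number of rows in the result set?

13

FULL OUTER JOIN keeps every row from both sides; unmatched rows get NULL for the other side's columns.
Matching on a.part_id = b.part_id. A NULL in a compared column never satisfies the condition.
Matched pairs: 2; unmatched a rows kept: 4; unmatched b rows kept: 7.
Total: 2 matched + 11 padded = 13 rows.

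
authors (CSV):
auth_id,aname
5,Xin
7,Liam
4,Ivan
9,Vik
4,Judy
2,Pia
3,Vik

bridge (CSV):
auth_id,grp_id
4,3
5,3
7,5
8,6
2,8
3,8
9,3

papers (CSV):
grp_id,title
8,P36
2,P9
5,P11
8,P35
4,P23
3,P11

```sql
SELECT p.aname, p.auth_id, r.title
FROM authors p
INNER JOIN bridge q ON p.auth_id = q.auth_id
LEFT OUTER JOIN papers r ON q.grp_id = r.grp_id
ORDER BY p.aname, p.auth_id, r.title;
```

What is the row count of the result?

Joins associate left-to-right: authors INNER JOIN bridge on auth_id gives 7 intermediate row(s).
Then LEFT JOIN `papers r` on grp_id: each of those 7 rows is kept; rows whose q.grp_id has no match in r get NULL for r's columns.
Result: 9 row(s).

9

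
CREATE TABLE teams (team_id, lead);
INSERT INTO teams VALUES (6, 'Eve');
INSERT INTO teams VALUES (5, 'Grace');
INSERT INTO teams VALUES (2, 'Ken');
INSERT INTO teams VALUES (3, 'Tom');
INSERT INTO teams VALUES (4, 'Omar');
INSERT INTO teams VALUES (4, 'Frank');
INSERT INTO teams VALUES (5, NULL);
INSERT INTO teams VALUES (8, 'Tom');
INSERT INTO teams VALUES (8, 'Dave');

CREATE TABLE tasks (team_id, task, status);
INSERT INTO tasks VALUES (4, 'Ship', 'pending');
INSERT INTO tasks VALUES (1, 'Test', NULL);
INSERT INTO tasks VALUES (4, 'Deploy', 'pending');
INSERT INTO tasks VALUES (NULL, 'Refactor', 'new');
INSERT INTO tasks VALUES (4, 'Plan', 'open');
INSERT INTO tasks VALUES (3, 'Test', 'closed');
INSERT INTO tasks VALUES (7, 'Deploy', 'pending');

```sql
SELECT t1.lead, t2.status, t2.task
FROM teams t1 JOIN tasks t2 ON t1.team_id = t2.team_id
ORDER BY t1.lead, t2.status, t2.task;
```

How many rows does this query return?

7

INNER JOIN keeps only pairs where the ON condition holds.
Matching on t1.team_id = t2.team_id. A NULL in a compared column never satisfies the condition.
- team_id=6: no matching t2 row, dropped.
- team_id=5: no matching t2 row, dropped.
- team_id=2: no matching t2 row, dropped.
- team_id=3: 1 matching t2 row(s), so 1 row(s) emitted.
- team_id=4: 3 matching t2 row(s), so 3 row(s) emitted.
- team_id=4: 3 matching t2 row(s), so 3 row(s) emitted.
- team_id=5: no matching t2 row, dropped.
- team_id=8: no matching t2 row, dropped.
- team_id=8: no matching t2 row, dropped.
Total: 7 rows.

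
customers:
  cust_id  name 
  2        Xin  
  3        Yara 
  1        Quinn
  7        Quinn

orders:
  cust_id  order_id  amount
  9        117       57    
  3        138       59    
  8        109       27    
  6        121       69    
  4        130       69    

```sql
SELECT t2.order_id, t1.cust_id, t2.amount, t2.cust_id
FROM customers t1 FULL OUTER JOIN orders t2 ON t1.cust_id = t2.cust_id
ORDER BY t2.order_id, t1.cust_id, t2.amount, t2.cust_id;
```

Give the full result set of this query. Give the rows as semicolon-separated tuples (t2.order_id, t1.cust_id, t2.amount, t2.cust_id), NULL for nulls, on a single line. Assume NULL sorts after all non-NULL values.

FULL OUTER JOIN keeps every row from both sides; unmatched rows get NULL for the other side's columns.
Matching on t1.cust_id = t2.cust_id.
- t1[0] cust_id=2 → no match; kept with NULLs on the t2 side.
- t1[1] cust_id=3 → 1 match(es) in t2 → 1 row(s).
- t1[2] cust_id=1 → no match; kept with NULLs on the t2 side.
- t1[3] cust_id=7 → no match; kept with NULLs on the t2 side.
- 4 t2 row(s) had no t1 match → kept, t1 columns NULL.
After projecting and ordering:
t2.order_id | t1.cust_id | t2.amount | t2.cust_id
109 | NULL | 27 | 8
117 | NULL | 57 | 9
121 | NULL | 69 | 6
130 | NULL | 69 | 4
138 | 3 | 59 | 3
NULL | 1 | NULL | NULL
NULL | 2 | NULL | NULL
NULL | 7 | NULL | NULL

(109, NULL, 27, 8); (117, NULL, 57, 9); (121, NULL, 69, 6); (130, NULL, 69, 4); (138, 3, 59, 3); (NULL, 1, NULL, NULL); (NULL, 2, NULL, NULL); (NULL, 7, NULL, NULL)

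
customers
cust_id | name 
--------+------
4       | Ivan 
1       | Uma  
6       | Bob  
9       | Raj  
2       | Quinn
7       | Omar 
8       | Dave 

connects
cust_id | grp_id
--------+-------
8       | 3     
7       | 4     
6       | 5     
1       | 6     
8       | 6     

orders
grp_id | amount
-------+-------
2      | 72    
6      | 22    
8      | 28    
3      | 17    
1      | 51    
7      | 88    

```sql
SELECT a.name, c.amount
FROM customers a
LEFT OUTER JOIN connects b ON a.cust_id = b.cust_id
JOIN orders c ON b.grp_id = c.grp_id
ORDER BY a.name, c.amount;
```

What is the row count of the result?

3

Step 1 — a LEFT JOIN b on cust_id → 8 row(s).
Then INNER JOIN `orders c` on grp_id: keep only rows whose b.grp_id appears in c.
Result: 3 row(s).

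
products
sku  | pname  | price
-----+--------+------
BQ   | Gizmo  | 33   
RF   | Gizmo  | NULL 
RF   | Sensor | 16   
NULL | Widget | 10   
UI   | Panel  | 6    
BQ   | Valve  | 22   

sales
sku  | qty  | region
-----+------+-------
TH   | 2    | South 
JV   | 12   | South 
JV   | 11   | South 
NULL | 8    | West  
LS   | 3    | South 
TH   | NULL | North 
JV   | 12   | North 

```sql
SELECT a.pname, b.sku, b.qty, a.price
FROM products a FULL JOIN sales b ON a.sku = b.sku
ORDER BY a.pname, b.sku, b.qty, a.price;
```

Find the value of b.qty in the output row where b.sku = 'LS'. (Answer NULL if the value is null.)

3

FULL OUTER JOIN keeps every row from both sides; unmatched rows get NULL for the other side's columns.
Matching on a.sku = b.sku. A NULL in a compared column never satisfies the condition.
- a[0] sku=BQ → no match; kept with NULLs on the b side.
- a[1] sku=RF → no match; kept with NULLs on the b side.
- a[2] sku=RF → no match; kept with NULLs on the b side.
- a[3] sku=NULL → no match; kept with NULLs on the b side.
- a[4] sku=UI → no match; kept with NULLs on the b side.
- a[5] sku=BQ → no match; kept with NULLs on the b side.
- 7 row(s) from b found no a partner → padded with NULL.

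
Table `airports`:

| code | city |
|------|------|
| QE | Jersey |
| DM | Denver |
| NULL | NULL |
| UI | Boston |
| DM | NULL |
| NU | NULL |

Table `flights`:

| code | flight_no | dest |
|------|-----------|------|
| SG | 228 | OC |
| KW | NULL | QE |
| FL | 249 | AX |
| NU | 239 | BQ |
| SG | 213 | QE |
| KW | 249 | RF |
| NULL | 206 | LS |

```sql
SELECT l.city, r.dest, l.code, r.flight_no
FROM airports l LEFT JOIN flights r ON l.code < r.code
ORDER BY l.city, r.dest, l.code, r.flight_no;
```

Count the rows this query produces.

LEFT JOIN keeps every row from `airports`; unmatched rows get NULL for `flights`'s columns.
Matching on l.code < r.code. A NULL in a compared column never satisfies the condition.
- code=QE: 2 matching r row(s), so 2 row(s) emitted.
- code=DM: 6 matching r row(s), so 6 row(s) emitted.
- code=NULL: no r row matches, row kept with r columns NULL.
- code=UI: no r row matches, row kept with r columns NULL.
- code=DM: 6 matching r row(s), so 6 row(s) emitted.
- code=NU: 2 matching r row(s), so 2 row(s) emitted.
Total: 16 matched + 2 padded = 18 rows.

18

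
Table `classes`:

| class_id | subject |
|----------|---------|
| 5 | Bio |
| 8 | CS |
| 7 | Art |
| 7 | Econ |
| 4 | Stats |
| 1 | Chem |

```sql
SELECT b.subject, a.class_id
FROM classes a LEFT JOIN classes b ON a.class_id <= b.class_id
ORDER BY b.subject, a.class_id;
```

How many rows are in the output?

22

LEFT JOIN keeps every row from `classes a`; unmatched rows get NULL for `classes b`'s columns.
Matching on a.class_id <= b.class_id.
- a row (class_id=5): matches 4 b row(s) → 4 output row(s).
- a row (class_id=8): matches 1 b row(s) → 1 output row(s).
- a row (class_id=7): matches 3 b row(s) → 3 output row(s).
- a row (class_id=7): matches 3 b row(s) → 3 output row(s).
- a row (class_id=4): matches 5 b row(s) → 5 output row(s).
- a row (class_id=1): matches 6 b row(s) → 6 output row(s).
Total: 22 rows.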